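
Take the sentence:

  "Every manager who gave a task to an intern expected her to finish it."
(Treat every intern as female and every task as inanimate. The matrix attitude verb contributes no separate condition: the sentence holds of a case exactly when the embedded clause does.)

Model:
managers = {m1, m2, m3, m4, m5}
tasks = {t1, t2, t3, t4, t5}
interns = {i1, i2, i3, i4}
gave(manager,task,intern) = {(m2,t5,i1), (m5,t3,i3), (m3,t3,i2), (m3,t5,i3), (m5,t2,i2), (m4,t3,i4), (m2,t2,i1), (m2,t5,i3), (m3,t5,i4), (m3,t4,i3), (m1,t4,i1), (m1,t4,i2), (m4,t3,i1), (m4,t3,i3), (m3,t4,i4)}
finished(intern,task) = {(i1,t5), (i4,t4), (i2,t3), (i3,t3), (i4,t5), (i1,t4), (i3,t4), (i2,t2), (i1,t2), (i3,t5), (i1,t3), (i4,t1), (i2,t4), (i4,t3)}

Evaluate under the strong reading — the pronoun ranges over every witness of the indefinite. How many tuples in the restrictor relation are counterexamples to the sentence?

0

"her" takes "an intern" as antecedent and "it" takes "a task"; both are donkey pronouns co-varying with the restrictor.
Strong reading: for every (m,t,i) with gave(m,t,i), finished(i,t).
Restrictor triples: (m1,t4,i1)→finished(i1,t4) ✓  (m1,t4,i2)→finished(i2,t4) ✓  (m2,t2,i1)→finished(i1,t2) ✓  (m2,t5,i1)→finished(i1,t5) ✓  (m2,t5,i3)→finished(i3,t5) ✓  (m3,t3,i2)→finished(i2,t3) ✓  (m3,t4,i3)→finished(i3,t4) ✓  (m3,t4,i4)→finished(i4,t4) ✓  (m3,t5,i3)→finished(i3,t5) ✓  (m3,t5,i4)→finished(i4,t5) ✓  (m4,t3,i1)→finished(i1,t3) ✓  (m4,t3,i3)→finished(i3,t3) ✓  (m4,t3,i4)→finished(i4,t3) ✓  (m5,t2,i2)→finished(i2,t2) ✓  (m5,t3,i3)→finished(i3,t3) ✓
Counterexamples (restrictor triples failing the scope): 0.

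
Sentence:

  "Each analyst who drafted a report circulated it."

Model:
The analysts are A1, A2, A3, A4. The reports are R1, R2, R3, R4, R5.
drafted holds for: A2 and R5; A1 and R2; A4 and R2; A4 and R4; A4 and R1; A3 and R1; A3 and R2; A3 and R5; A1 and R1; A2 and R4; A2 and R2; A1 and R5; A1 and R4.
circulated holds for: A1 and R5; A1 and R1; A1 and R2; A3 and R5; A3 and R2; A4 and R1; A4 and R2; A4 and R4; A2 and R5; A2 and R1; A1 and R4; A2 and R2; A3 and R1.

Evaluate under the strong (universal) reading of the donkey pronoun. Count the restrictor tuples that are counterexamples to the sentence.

"it" takes "a report" as antecedent — a donkey pronoun bound across the clause boundary.
Strong reading: for every (a,r) with drafted(a,r), circulated(a,r).
Restrictor pairs: (A1,R1) ✓  (A1,R2) ✓  (A1,R4) ✓  (A1,R5) ✓  (A2,R2) ✓  (A2,R4) ✗  (A2,R5) ✓  (A3,R1) ✓  (A3,R2) ✓  (A3,R5) ✓  (A4,R1) ✓  (A4,R2) ✓  (A4,R4) ✓
Counterexamples (restrictor pairs failing the scope): 1.

1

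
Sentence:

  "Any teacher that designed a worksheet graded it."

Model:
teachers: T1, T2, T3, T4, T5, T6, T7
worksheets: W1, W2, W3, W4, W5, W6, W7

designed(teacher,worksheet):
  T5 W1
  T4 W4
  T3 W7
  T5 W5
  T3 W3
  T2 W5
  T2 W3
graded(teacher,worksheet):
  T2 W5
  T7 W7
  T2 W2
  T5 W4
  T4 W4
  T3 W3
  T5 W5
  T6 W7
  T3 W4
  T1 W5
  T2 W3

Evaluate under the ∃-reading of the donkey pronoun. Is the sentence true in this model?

"it" takes "a worksheet" as antecedent — a donkey pronoun bound across the clause boundary.
Weak reading: every teacher t with some designed-worksheet has at least one designed-worksheet w such that graded(t,w).
Per teacher: T2:✓  T3:✓  T4:✓  T5:✓
Every teacher in the restrictor has a witness.

True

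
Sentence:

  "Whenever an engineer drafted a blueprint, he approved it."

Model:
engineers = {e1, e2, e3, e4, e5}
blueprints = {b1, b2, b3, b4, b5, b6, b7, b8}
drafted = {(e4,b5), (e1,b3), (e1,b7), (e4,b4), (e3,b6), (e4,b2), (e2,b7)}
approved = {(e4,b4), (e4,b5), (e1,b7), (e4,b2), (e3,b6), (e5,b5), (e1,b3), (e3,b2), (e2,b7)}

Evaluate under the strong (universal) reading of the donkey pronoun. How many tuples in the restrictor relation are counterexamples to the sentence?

"it" takes "a blueprint" as antecedent — a donkey pronoun bound across the clause boundary.
Strong reading: for every (e,b) with drafted(e,b), approved(e,b).
Restrictor pairs: (e1,b3) ✓  (e1,b7) ✓  (e2,b7) ✓  (e3,b6) ✓  (e4,b2) ✓  (e4,b4) ✓  (e4,b5) ✓
Counterexamples (restrictor pairs failing the scope): 0.

0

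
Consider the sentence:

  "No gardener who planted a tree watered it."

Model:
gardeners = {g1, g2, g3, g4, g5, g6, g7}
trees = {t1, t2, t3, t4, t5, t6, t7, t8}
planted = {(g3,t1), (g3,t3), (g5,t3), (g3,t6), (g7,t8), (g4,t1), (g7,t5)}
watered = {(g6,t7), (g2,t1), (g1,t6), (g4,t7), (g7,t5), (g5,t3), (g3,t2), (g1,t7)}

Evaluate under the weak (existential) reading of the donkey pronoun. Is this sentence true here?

False

"it" takes "a tree" as antecedent — a donkey pronoun bound across the clause boundary.
Truth condition: for no (g,t) with planted(g,t) does watered(g,t) hold.
Restrictor pairs — does the scope hold? (g3,t1):fails  (g3,t3):fails  (g3,t6):fails  (g4,t1):fails  (g5,t3):holds  (g7,t5):holds  (g7,t8):fails
Scope holds for 2 pair(s), so the sentence is false.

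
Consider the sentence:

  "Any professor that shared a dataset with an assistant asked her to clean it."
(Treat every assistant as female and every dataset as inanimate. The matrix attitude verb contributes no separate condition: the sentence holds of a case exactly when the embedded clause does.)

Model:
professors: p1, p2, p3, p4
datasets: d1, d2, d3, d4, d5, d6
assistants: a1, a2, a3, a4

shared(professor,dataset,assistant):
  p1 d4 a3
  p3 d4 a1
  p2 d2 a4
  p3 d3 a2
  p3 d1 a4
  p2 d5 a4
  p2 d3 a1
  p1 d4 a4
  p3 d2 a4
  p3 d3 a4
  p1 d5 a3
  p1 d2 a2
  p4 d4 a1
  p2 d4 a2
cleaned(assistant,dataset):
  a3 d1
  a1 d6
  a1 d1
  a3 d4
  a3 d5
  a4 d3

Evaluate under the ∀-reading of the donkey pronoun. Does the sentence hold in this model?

False

"her" takes "an assistant" as antecedent and "it" takes "a dataset"; both are donkey pronouns co-varying with the restrictor.
Strong reading: for every (p,d,a) with shared(p,d,a), cleaned(a,d).
Restrictor triples: (p1,d2,a2)→cleaned(a2,d2) ✗  (p1,d4,a3)→cleaned(a3,d4) ✓  (p1,d4,a4)→cleaned(a4,d4) ✗  (p1,d5,a3)→cleaned(a3,d5) ✓  (p2,d2,a4)→cleaned(a4,d2) ✗  (p2,d3,a1)→cleaned(a1,d3) ✗  (p2,d4,a2)→cleaned(a2,d4) ✗  (p2,d5,a4)→cleaned(a4,d5) ✗  (p3,d1,a4)→cleaned(a4,d1) ✗  (p3,d2,a4)→cleaned(a4,d2) ✗  (p3,d3,a2)→cleaned(a2,d3) ✗  (p3,d3,a4)→cleaned(a4,d3) ✓  (p3,d4,a1)→cleaned(a1,d4) ✗  (p4,d4,a1)→cleaned(a1,d4) ✗
Counterexample: (p1,d2,a2) — cleaned(a2,d2) does not hold.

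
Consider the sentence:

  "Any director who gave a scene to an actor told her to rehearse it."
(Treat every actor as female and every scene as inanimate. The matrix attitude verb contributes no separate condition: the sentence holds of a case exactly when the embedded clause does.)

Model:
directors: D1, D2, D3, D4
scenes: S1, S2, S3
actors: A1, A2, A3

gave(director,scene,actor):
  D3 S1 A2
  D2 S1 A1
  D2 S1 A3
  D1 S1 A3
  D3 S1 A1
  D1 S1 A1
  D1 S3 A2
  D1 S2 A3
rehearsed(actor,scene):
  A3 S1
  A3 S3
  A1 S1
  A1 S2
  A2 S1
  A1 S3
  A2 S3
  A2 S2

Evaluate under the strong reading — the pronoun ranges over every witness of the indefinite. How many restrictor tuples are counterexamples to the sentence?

1

"her" takes "an actor" as antecedent and "it" takes "a scene"; both are donkey pronouns co-varying with the restrictor.
Strong reading: for every (d,s,a) with gave(d,s,a), rehearsed(a,s).
Restrictor triples: (D1,S1,A1)→rehearsed(A1,S1) ✓  (D1,S1,A3)→rehearsed(A3,S1) ✓  (D1,S2,A3)→rehearsed(A3,S2) ✗  (D1,S3,A2)→rehearsed(A2,S3) ✓  (D2,S1,A1)→rehearsed(A1,S1) ✓  (D2,S1,A3)→rehearsed(A3,S1) ✓  (D3,S1,A1)→rehearsed(A1,S1) ✓  (D3,S1,A2)→rehearsed(A2,S1) ✓
Counterexamples (restrictor triples failing the scope): 1.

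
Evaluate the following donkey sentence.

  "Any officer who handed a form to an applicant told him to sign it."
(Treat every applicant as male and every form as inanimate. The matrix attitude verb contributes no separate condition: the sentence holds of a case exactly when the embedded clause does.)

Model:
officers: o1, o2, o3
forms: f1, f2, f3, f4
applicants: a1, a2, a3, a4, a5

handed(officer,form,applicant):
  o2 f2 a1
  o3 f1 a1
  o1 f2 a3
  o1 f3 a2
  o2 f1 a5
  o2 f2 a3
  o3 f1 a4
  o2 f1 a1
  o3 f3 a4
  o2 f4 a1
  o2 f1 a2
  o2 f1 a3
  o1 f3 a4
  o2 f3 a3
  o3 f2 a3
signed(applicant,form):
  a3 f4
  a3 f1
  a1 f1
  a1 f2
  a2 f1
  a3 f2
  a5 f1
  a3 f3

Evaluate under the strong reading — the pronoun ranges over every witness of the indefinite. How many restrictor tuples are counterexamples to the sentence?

5

"him" takes "an applicant" as antecedent and "it" takes "a form"; both are donkey pronouns co-varying with the restrictor.
Strong reading: for every (o,f,a) with handed(o,f,a), signed(a,f).
Restrictor triples: (o1,f2,a3)→signed(a3,f2) ✓  (o1,f3,a2)→signed(a2,f3) ✗  (o1,f3,a4)→signed(a4,f3) ✗  (o2,f1,a1)→signed(a1,f1) ✓  (o2,f1,a2)→signed(a2,f1) ✓  (o2,f1,a3)→signed(a3,f1) ✓  (o2,f1,a5)→signed(a5,f1) ✓  (o2,f2,a1)→signed(a1,f2) ✓  (o2,f2,a3)→signed(a3,f2) ✓  (o2,f3,a3)→signed(a3,f3) ✓  (o2,f4,a1)→signed(a1,f4) ✗  (o3,f1,a1)→signed(a1,f1) ✓  (o3,f1,a4)→signed(a4,f1) ✗  (o3,f2,a3)→signed(a3,f2) ✓  (o3,f3,a4)→signed(a4,f3) ✗
Counterexamples (restrictor triples failing the scope): 5.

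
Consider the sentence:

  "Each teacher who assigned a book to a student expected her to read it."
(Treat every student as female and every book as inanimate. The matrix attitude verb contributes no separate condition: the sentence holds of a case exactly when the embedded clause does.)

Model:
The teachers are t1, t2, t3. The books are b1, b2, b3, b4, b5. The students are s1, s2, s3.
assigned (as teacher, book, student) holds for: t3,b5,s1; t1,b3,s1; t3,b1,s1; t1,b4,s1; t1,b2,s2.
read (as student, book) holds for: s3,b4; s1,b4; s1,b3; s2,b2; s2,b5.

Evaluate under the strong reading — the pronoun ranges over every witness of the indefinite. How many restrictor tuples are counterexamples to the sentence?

2

"her" takes "a student" as antecedent and "it" takes "a book"; both are donkey pronouns co-varying with the restrictor.
Strong reading: for every (t,b,s) with assigned(t,b,s), read(s,b).
Restrictor triples: (t1,b2,s2)→read(s2,b2) ✓  (t1,b3,s1)→read(s1,b3) ✓  (t1,b4,s1)→read(s1,b4) ✓  (t3,b1,s1)→read(s1,b1) ✗  (t3,b5,s1)→read(s1,b5) ✗
Counterexamples (restrictor triples failing the scope): 2.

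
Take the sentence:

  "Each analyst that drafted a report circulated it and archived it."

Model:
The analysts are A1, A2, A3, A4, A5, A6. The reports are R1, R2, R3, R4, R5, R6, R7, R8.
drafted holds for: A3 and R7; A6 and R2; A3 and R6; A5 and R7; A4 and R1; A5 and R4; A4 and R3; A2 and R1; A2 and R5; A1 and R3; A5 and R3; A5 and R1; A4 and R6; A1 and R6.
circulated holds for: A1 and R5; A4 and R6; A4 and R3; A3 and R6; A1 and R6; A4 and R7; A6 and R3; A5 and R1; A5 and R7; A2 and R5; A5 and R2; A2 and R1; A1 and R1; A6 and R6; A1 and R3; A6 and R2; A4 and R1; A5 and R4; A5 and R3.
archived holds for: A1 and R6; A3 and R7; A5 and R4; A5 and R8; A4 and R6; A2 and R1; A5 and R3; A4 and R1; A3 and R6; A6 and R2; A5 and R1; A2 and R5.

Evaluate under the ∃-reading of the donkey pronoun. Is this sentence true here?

True

"it" takes "a report" as antecedent — a donkey pronoun bound across the clause boundary.
Weak reading: every analyst a with some drafted-report has at least one drafted-report r such that circulated(a,r) ∧ archived(a,r).
Per analyst: A1:✓  A2:✓  A3:✓  A4:✓  A5:✓  A6:✓
Every analyst in the restrictor has a witness.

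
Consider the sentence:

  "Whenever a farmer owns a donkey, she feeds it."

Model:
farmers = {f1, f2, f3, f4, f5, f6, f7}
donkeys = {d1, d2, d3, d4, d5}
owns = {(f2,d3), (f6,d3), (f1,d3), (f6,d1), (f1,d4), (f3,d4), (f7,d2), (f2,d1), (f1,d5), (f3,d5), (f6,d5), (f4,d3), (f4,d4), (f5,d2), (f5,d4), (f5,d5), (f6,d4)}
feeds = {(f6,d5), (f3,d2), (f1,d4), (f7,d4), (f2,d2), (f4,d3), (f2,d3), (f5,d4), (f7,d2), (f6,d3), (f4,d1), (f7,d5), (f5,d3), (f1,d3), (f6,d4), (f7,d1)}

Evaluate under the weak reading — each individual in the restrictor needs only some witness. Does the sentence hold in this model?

False

"it" takes "a donkey" as antecedent — a donkey pronoun bound across the clause boundary.
Weak reading: every farmer f with some owns-donkey has at least one owns-donkey d such that feeds(f,d).
Per farmer: f1:✓  f2:✓  f3:✗  f4:✓  f5:✓  f6:✓  f7:✓
f3 has no witness among its owns-donkeys.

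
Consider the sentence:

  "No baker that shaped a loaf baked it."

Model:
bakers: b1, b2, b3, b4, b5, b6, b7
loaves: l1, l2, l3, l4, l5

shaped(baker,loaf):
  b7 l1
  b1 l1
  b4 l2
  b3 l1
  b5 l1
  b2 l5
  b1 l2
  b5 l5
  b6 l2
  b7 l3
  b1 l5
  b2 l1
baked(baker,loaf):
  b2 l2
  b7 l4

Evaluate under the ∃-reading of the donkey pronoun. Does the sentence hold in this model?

"it" takes "a loaf" as antecedent — a donkey pronoun bound across the clause boundary.
Truth condition: for no (b,l) with shaped(b,l) does baked(b,l) hold.
Restrictor pairs — does the scope hold? (b1,l1):fails  (b1,l2):fails  (b1,l5):fails  (b2,l1):fails  (b2,l5):fails  (b3,l1):fails  (b4,l2):fails  (b5,l1):fails  (b5,l5):fails  (b6,l2):fails  (b7,l1):fails  (b7,l3):fails
Scope holds for no restrictor pair, so the sentence is true.

True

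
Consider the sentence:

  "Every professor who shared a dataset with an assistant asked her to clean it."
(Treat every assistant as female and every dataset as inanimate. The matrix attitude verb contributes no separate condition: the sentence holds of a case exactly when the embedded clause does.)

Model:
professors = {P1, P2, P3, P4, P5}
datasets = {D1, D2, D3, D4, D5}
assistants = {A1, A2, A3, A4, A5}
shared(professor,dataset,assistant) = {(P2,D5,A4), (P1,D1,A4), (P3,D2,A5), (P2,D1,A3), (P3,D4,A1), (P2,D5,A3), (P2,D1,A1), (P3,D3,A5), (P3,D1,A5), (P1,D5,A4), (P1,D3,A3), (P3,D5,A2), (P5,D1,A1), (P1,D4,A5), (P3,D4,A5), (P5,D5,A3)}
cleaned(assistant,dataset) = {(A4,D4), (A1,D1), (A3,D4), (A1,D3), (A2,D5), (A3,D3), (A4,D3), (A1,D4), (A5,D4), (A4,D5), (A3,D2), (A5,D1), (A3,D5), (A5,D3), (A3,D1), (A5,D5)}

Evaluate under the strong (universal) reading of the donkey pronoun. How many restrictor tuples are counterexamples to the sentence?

"her" takes "an assistant" as antecedent and "it" takes "a dataset"; both are donkey pronouns co-varying with the restrictor.
Strong reading: for every (p,d,a) with shared(p,d,a), cleaned(a,d).
Restrictor triples: (P1,D1,A4)→cleaned(A4,D1) ✗  (P1,D3,A3)→cleaned(A3,D3) ✓  (P1,D4,A5)→cleaned(A5,D4) ✓  (P1,D5,A4)→cleaned(A4,D5) ✓  (P2,D1,A1)→cleaned(A1,D1) ✓  (P2,D1,A3)→cleaned(A3,D1) ✓  (P2,D5,A3)→cleaned(A3,D5) ✓  (P2,D5,A4)→cleaned(A4,D5) ✓  (P3,D1,A5)→cleaned(A5,D1) ✓  (P3,D2,A5)→cleaned(A5,D2) ✗  (P3,D3,A5)→cleaned(A5,D3) ✓  (P3,D4,A1)→cleaned(A1,D4) ✓  (P3,D4,A5)→cleaned(A5,D4) ✓  (P3,D5,A2)→cleaned(A2,D5) ✓  (P5,D1,A1)→cleaned(A1,D1) ✓  (P5,D5,A3)→cleaned(A3,D5) ✓
Counterexamples (restrictor triples failing the scope): 2.

2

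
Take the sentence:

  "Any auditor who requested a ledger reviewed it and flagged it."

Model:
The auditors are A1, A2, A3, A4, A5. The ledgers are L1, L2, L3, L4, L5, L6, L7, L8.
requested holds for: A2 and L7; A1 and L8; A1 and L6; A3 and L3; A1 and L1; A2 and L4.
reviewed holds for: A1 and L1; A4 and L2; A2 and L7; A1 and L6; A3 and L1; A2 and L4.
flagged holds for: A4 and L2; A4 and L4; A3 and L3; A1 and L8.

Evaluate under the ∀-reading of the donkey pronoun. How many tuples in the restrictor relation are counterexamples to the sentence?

6

"it" takes "a ledger" as antecedent — a donkey pronoun bound across the clause boundary.
Strong reading: for every (a,l) with requested(a,l), reviewed(a,l) ∧ flagged(a,l).
Restrictor pairs: (A1,L1) ✗  (A1,L6) ✗  (A1,L8) ✗  (A2,L4) ✗  (A2,L7) ✗  (A3,L3) ✗
Counterexamples (restrictor pairs failing the scope): 6.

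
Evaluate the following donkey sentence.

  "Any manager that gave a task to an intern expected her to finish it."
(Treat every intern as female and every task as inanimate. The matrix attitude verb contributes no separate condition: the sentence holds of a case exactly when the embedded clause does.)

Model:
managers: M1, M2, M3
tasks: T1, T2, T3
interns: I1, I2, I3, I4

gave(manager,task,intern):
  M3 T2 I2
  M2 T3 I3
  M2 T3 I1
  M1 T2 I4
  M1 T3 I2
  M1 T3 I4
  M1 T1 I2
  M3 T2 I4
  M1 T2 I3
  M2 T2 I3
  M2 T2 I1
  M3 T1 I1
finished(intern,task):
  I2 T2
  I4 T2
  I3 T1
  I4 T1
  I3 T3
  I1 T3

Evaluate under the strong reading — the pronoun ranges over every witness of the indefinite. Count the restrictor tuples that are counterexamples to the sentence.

"her" takes "an intern" as antecedent and "it" takes "a task"; both are donkey pronouns co-varying with the restrictor.
Strong reading: for every (m,t,i) with gave(m,t,i), finished(i,t).
Restrictor triples: (M1,T1,I2)→finished(I2,T1) ✗  (M1,T2,I3)→finished(I3,T2) ✗  (M1,T2,I4)→finished(I4,T2) ✓  (M1,T3,I2)→finished(I2,T3) ✗  (M1,T3,I4)→finished(I4,T3) ✗  (M2,T2,I1)→finished(I1,T2) ✗  (M2,T2,I3)→finished(I3,T2) ✗  (M2,T3,I1)→finished(I1,T3) ✓  (M2,T3,I3)→finished(I3,T3) ✓  (M3,T1,I1)→finished(I1,T1) ✗  (M3,T2,I2)→finished(I2,T2) ✓  (M3,T2,I4)→finished(I4,T2) ✓
Counterexamples (restrictor triples failing the scope): 7.

7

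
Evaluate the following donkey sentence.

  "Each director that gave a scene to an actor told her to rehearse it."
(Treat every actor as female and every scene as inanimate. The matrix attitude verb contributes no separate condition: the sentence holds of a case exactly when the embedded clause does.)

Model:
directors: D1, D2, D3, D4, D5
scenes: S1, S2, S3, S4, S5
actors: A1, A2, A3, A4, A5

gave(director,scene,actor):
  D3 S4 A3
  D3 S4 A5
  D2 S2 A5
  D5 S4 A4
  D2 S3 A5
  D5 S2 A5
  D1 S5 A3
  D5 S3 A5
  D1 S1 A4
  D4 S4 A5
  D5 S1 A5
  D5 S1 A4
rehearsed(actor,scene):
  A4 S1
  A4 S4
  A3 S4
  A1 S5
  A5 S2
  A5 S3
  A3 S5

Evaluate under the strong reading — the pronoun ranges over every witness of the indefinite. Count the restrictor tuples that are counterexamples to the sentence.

"her" takes "an actor" as antecedent and "it" takes "a scene"; both are donkey pronouns co-varying with the restrictor.
Strong reading: for every (d,s,a) with gave(d,s,a), rehearsed(a,s).
Restrictor triples: (D1,S1,A4)→rehearsed(A4,S1) ✓  (D1,S5,A3)→rehearsed(A3,S5) ✓  (D2,S2,A5)→rehearsed(A5,S2) ✓  (D2,S3,A5)→rehearsed(A5,S3) ✓  (D3,S4,A3)→rehearsed(A3,S4) ✓  (D3,S4,A5)→rehearsed(A5,S4) ✗  (D4,S4,A5)→rehearsed(A5,S4) ✗  (D5,S1,A4)→rehearsed(A4,S1) ✓  (D5,S1,A5)→rehearsed(A5,S1) ✗  (D5,S2,A5)→rehearsed(A5,S2) ✓  (D5,S3,A5)→rehearsed(A5,S3) ✓  (D5,S4,A4)→rehearsed(A4,S4) ✓
Counterexamples (restrictor triples failing the scope): 3.

3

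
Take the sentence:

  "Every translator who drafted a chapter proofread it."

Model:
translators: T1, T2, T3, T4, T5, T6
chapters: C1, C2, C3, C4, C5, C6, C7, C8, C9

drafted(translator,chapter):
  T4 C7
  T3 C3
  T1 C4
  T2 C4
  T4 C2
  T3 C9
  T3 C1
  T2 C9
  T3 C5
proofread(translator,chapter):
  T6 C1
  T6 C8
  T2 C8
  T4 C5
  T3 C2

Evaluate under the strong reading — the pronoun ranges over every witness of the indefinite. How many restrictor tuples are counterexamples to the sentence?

9

"it" takes "a chapter" as antecedent — a donkey pronoun bound across the clause boundary.
Strong reading: for every (t,c) with drafted(t,c), proofread(t,c).
Restrictor pairs: (T1,C4) ✗  (T2,C4) ✗  (T2,C9) ✗  (T3,C1) ✗  (T3,C3) ✗  (T3,C5) ✗  (T3,C9) ✗  (T4,C2) ✗  (T4,C7) ✗
Counterexamples (restrictor pairs failing the scope): 9.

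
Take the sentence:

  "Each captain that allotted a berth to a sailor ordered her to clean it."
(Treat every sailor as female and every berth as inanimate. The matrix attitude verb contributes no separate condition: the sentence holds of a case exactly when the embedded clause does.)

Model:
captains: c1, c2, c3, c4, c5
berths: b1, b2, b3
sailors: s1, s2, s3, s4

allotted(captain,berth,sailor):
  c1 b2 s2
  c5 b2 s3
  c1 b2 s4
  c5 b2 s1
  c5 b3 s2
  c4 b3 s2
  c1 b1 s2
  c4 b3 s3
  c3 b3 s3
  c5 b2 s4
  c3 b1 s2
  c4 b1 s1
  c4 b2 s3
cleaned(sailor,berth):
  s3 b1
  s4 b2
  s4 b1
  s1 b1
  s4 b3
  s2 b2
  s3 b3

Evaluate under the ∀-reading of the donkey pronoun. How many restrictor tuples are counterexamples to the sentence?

"her" takes "a sailor" as antecedent and "it" takes "a berth"; both are donkey pronouns co-varying with the restrictor.
Strong reading: for every (c,b,s) with allotted(c,b,s), cleaned(s,b).
Restrictor triples: (c1,b1,s2)→cleaned(s2,b1) ✗  (c1,b2,s2)→cleaned(s2,b2) ✓  (c1,b2,s4)→cleaned(s4,b2) ✓  (c3,b1,s2)→cleaned(s2,b1) ✗  (c3,b3,s3)→cleaned(s3,b3) ✓  (c4,b1,s1)→cleaned(s1,b1) ✓  (c4,b2,s3)→cleaned(s3,b2) ✗  (c4,b3,s2)→cleaned(s2,b3) ✗  (c4,b3,s3)→cleaned(s3,b3) ✓  (c5,b2,s1)→cleaned(s1,b2) ✗  (c5,b2,s3)→cleaned(s3,b2) ✗  (c5,b2,s4)→cleaned(s4,b2) ✓  (c5,b3,s2)→cleaned(s2,b3) ✗
Counterexamples (restrictor triples failing the scope): 7.

7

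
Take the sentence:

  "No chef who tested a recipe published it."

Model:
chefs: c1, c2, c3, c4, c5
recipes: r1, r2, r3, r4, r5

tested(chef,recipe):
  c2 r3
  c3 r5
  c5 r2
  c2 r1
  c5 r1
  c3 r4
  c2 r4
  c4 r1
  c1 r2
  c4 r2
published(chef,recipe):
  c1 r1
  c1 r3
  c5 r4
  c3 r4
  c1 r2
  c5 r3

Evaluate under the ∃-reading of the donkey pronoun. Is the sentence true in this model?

False

"it" takes "a recipe" as antecedent — a donkey pronoun bound across the clause boundary.
Truth condition: for no (c,r) with tested(c,r) does published(c,r) hold.
Restrictor pairs — does the scope hold? (c1,r2):holds  (c2,r1):fails  (c2,r3):fails  (c2,r4):fails  (c3,r4):holds  (c3,r5):fails  (c4,r1):fails  (c4,r2):fails  (c5,r1):fails  (c5,r2):fails
Scope holds for 2 pair(s), so the sentence is false.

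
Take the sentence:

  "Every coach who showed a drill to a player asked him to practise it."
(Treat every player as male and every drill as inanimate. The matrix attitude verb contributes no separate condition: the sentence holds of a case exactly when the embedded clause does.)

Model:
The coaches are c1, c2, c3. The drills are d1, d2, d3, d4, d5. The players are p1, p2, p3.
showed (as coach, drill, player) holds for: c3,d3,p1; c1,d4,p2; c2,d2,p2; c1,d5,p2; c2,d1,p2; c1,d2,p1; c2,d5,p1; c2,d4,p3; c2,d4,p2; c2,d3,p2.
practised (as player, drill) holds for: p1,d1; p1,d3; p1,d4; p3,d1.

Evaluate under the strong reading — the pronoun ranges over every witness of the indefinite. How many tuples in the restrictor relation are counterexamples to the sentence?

9

"him" takes "a player" as antecedent and "it" takes "a drill"; both are donkey pronouns co-varying with the restrictor.
Strong reading: for every (c,d,p) with showed(c,d,p), practised(p,d).
Restrictor triples: (c1,d2,p1)→practised(p1,d2) ✗  (c1,d4,p2)→practised(p2,d4) ✗  (c1,d5,p2)→practised(p2,d5) ✗  (c2,d1,p2)→practised(p2,d1) ✗  (c2,d2,p2)→practised(p2,d2) ✗  (c2,d3,p2)→practised(p2,d3) ✗  (c2,d4,p2)→practised(p2,d4) ✗  (c2,d4,p3)→practised(p3,d4) ✗  (c2,d5,p1)→practised(p1,d5) ✗  (c3,d3,p1)→practised(p1,d3) ✓
Counterexamples (restrictor triples failing the scope): 9.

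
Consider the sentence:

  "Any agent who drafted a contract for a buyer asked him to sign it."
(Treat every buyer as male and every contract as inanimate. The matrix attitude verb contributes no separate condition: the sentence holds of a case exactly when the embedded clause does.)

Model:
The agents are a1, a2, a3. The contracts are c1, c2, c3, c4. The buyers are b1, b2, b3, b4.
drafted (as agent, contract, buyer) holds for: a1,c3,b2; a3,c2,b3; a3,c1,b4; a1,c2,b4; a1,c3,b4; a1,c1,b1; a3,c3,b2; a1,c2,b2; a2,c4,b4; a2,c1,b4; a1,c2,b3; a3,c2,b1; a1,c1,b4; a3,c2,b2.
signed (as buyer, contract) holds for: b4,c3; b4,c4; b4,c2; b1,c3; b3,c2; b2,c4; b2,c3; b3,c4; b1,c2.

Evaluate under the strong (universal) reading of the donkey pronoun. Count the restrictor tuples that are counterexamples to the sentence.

6

"him" takes "a buyer" as antecedent and "it" takes "a contract"; both are donkey pronouns co-varying with the restrictor.
Strong reading: for every (a,c,b) with drafted(a,c,b), signed(b,c).
Restrictor triples: (a1,c1,b1)→signed(b1,c1) ✗  (a1,c1,b4)→signed(b4,c1) ✗  (a1,c2,b2)→signed(b2,c2) ✗  (a1,c2,b3)→signed(b3,c2) ✓  (a1,c2,b4)→signed(b4,c2) ✓  (a1,c3,b2)→signed(b2,c3) ✓  (a1,c3,b4)→signed(b4,c3) ✓  (a2,c1,b4)→signed(b4,c1) ✗  (a2,c4,b4)→signed(b4,c4) ✓  (a3,c1,b4)→signed(b4,c1) ✗  (a3,c2,b1)→signed(b1,c2) ✓  (a3,c2,b2)→signed(b2,c2) ✗  (a3,c2,b3)→signed(b3,c2) ✓  (a3,c3,b2)→signed(b2,c3) ✓
Counterexamples (restrictor triples failing the scope): 6.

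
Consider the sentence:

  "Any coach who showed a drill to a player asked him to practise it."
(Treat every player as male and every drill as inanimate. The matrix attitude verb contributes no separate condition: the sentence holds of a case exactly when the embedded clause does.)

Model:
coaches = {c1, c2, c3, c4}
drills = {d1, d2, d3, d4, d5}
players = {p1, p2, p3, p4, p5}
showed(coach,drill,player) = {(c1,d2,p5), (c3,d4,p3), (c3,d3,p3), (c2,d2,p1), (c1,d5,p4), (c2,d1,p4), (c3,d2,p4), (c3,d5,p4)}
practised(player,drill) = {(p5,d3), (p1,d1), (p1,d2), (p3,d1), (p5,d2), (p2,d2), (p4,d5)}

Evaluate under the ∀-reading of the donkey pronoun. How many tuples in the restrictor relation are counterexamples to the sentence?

"him" takes "a player" as antecedent and "it" takes "a drill"; both are donkey pronouns co-varying with the restrictor.
Strong reading: for every (c,d,p) with showed(c,d,p), practised(p,d).
Restrictor triples: (c1,d2,p5)→practised(p5,d2) ✓  (c1,d5,p4)→practised(p4,d5) ✓  (c2,d1,p4)→practised(p4,d1) ✗  (c2,d2,p1)→practised(p1,d2) ✓  (c3,d2,p4)→practised(p4,d2) ✗  (c3,d3,p3)→practised(p3,d3) ✗  (c3,d4,p3)→practised(p3,d4) ✗  (c3,d5,p4)→practised(p4,d5) ✓
Counterexamples (restrictor triples failing the scope): 4.

4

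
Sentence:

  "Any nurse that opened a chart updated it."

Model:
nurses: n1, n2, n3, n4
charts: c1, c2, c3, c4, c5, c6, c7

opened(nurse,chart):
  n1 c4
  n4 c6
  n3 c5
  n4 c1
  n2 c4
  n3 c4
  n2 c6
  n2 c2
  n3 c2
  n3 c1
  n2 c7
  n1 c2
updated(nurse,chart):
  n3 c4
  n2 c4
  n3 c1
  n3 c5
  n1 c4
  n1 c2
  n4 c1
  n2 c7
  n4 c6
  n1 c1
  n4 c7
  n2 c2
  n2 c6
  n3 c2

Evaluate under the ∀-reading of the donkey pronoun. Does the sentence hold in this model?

True

"it" takes "a chart" as antecedent — a donkey pronoun bound across the clause boundary.
Strong reading: for every (n,c) with opened(n,c), updated(n,c).
Restrictor pairs: (n1,c2) ✓  (n1,c4) ✓  (n2,c2) ✓  (n2,c4) ✓  (n2,c6) ✓  (n2,c7) ✓  (n3,c1) ✓  (n3,c2) ✓  (n3,c4) ✓  (n3,c5) ✓  (n4,c1) ✓  (n4,c6) ✓
Every restrictor pair satisfies the scope.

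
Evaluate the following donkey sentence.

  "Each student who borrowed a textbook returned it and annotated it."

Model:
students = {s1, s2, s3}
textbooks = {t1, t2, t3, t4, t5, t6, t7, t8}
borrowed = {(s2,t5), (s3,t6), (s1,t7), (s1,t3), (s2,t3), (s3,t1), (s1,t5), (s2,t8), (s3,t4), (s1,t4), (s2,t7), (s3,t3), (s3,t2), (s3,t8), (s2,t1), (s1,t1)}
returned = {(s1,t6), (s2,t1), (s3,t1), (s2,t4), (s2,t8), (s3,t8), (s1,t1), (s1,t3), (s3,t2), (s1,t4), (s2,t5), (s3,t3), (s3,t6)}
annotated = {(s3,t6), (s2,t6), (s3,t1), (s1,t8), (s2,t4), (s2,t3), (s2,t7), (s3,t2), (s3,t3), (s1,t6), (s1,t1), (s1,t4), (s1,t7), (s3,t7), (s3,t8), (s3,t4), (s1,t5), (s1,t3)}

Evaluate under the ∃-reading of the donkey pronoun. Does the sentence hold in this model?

"it" takes "a textbook" as antecedent — a donkey pronoun bound across the clause boundary.
Weak reading: every student s with some borrowed-textbook has at least one borrowed-textbook t such that returned(s,t) ∧ annotated(s,t).
Per student: s1:✓  s2:✗  s3:✓
s2 has no witness among its borrowed-textbooks.

False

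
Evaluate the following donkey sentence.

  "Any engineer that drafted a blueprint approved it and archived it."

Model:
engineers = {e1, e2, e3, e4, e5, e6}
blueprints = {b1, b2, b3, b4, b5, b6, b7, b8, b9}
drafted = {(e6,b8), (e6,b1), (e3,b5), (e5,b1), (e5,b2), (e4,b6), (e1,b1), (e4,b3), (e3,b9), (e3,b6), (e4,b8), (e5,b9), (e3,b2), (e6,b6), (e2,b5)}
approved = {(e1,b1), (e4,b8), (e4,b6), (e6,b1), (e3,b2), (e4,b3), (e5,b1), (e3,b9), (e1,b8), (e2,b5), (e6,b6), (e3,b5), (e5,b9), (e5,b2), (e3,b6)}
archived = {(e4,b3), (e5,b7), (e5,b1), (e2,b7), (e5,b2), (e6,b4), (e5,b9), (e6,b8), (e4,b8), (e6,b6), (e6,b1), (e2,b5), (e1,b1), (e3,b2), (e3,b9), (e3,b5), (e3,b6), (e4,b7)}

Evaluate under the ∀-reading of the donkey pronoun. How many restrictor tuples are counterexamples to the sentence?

"it" takes "a blueprint" as antecedent — a donkey pronoun bound across the clause boundary.
Strong reading: for every (e,b) with drafted(e,b), approved(e,b) ∧ archived(e,b).
Restrictor pairs: (e1,b1) ✓  (e2,b5) ✓  (e3,b2) ✓  (e3,b5) ✓  (e3,b6) ✓  (e3,b9) ✓  (e4,b3) ✓  (e4,b6) ✗  (e4,b8) ✓  (e5,b1) ✓  (e5,b2) ✓  (e5,b9) ✓  (e6,b1) ✓  (e6,b6) ✓  (e6,b8) ✗
Counterexamples (restrictor pairs failing the scope): 2.

2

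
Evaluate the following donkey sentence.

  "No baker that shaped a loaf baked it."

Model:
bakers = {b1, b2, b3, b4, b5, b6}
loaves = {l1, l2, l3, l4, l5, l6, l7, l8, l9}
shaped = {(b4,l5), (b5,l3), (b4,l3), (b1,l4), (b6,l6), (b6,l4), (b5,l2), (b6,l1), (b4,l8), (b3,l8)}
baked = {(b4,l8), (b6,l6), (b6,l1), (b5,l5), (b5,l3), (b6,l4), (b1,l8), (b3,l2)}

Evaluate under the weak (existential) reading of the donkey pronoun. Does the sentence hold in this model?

"it" takes "a loaf" as antecedent — a donkey pronoun bound across the clause boundary.
Truth condition: for no (b,l) with shaped(b,l) does baked(b,l) hold.
Restrictor pairs — does the scope hold? (b1,l4):fails  (b3,l8):fails  (b4,l3):fails  (b4,l5):fails  (b4,l8):holds  (b5,l2):fails  (b5,l3):holds  (b6,l1):holds  (b6,l4):holds  (b6,l6):holds
Scope holds for 5 pair(s), so the sentence is false.

False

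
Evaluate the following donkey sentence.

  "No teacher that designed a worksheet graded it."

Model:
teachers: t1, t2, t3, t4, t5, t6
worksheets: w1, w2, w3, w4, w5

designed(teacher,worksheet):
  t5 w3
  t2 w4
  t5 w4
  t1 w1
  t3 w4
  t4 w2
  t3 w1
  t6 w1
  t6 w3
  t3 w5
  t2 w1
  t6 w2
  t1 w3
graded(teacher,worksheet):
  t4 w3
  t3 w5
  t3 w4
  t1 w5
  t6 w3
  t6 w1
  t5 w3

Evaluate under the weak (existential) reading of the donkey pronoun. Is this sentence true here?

"it" takes "a worksheet" as antecedent — a donkey pronoun bound across the clause boundary.
Truth condition: for no (t,w) with designed(t,w) does graded(t,w) hold.
Restrictor pairs — does the scope hold? (t1,w1):fails  (t1,w3):fails  (t2,w1):fails  (t2,w4):fails  (t3,w1):fails  (t3,w4):holds  (t3,w5):holds  (t4,w2):fails  (t5,w3):holds  (t5,w4):fails  (t6,w1):holds  (t6,w2):fails  (t6,w3):holds
Scope holds for 5 pair(s), so the sentence is false.

False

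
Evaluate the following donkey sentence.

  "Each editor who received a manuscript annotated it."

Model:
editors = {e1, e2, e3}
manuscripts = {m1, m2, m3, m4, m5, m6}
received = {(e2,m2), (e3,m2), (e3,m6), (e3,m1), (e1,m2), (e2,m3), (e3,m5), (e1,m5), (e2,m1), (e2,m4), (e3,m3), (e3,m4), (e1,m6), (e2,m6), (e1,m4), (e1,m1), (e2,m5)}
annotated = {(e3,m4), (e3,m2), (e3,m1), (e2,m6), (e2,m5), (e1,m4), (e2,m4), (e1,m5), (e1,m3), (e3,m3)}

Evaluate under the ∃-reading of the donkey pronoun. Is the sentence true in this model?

"it" takes "a manuscript" as antecedent — a donkey pronoun bound across the clause boundary.
Weak reading: every editor e with some received-manuscript has at least one received-manuscript m such that annotated(e,m).
Per editor: e1:✓  e2:✓  e3:✓
Every editor in the restrictor has a witness.

True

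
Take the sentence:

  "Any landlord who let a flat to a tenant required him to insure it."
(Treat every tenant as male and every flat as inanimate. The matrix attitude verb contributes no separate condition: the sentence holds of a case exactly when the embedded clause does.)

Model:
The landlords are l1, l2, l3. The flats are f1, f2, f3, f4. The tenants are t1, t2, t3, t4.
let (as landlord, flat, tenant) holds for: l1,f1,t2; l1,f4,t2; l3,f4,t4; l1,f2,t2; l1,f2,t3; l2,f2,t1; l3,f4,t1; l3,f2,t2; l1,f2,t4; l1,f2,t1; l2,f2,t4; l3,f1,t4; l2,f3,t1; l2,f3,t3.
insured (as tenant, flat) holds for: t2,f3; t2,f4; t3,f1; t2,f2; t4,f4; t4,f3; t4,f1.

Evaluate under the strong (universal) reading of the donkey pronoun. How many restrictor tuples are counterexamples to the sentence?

9

"him" takes "a tenant" as antecedent and "it" takes "a flat"; both are donkey pronouns co-varying with the restrictor.
Strong reading: for every (l,f,t) with let(l,f,t), insured(t,f).
Restrictor triples: (l1,f1,t2)→insured(t2,f1) ✗  (l1,f2,t1)→insured(t1,f2) ✗  (l1,f2,t2)→insured(t2,f2) ✓  (l1,f2,t3)→insured(t3,f2) ✗  (l1,f2,t4)→insured(t4,f2) ✗  (l1,f4,t2)→insured(t2,f4) ✓  (l2,f2,t1)→insured(t1,f2) ✗  (l2,f2,t4)→insured(t4,f2) ✗  (l2,f3,t1)→insured(t1,f3) ✗  (l2,f3,t3)→insured(t3,f3) ✗  (l3,f1,t4)→insured(t4,f1) ✓  (l3,f2,t2)→insured(t2,f2) ✓  (l3,f4,t1)→insured(t1,f4) ✗  (l3,f4,t4)→insured(t4,f4) ✓
Counterexamples (restrictor triples failing the scope): 9.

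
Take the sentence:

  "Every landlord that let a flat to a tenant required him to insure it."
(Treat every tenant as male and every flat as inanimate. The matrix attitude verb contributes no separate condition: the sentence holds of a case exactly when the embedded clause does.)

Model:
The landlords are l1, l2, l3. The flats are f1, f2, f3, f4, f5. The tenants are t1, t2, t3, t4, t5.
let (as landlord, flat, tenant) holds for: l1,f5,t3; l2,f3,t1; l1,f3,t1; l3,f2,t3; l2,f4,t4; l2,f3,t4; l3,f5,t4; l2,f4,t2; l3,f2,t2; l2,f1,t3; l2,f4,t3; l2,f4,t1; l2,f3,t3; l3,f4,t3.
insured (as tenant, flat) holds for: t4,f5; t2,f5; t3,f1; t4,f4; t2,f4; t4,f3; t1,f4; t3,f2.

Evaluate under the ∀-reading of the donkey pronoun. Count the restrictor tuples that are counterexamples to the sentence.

7

"him" takes "a tenant" as antecedent and "it" takes "a flat"; both are donkey pronouns co-varying with the restrictor.
Strong reading: for every (l,f,t) with let(l,f,t), insured(t,f).
Restrictor triples: (l1,f3,t1)→insured(t1,f3) ✗  (l1,f5,t3)→insured(t3,f5) ✗  (l2,f1,t3)→insured(t3,f1) ✓  (l2,f3,t1)→insured(t1,f3) ✗  (l2,f3,t3)→insured(t3,f3) ✗  (l2,f3,t4)→insured(t4,f3) ✓  (l2,f4,t1)→insured(t1,f4) ✓  (l2,f4,t2)→insured(t2,f4) ✓  (l2,f4,t3)→insured(t3,f4) ✗  (l2,f4,t4)→insured(t4,f4) ✓  (l3,f2,t2)→insured(t2,f2) ✗  (l3,f2,t3)→insured(t3,f2) ✓  (l3,f4,t3)→insured(t3,f4) ✗  (l3,f5,t4)→insured(t4,f5) ✓
Counterexamples (restrictor triples failing the scope): 7.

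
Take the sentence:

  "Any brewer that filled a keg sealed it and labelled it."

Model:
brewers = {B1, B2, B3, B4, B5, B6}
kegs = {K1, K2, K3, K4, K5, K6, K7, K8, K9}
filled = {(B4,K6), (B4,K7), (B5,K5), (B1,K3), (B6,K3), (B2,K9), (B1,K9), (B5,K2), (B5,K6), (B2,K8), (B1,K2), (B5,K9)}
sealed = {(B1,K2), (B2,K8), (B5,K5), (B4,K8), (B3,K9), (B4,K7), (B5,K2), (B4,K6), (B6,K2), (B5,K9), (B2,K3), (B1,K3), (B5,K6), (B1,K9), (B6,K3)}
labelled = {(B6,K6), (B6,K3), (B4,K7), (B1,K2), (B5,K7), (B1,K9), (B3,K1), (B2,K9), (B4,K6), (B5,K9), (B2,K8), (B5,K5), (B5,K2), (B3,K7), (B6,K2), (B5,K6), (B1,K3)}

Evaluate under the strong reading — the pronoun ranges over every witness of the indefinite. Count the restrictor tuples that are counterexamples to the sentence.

1

"it" takes "a keg" as antecedent — a donkey pronoun bound across the clause boundary.
Strong reading: for every (b,k) with filled(b,k), sealed(b,k) ∧ labelled(b,k).
Restrictor pairs: (B1,K2) ✓  (B1,K3) ✓  (B1,K9) ✓  (B2,K8) ✓  (B2,K9) ✗  (B4,K6) ✓  (B4,K7) ✓  (B5,K2) ✓  (B5,K5) ✓  (B5,K6) ✓  (B5,K9) ✓  (B6,K3) ✓
Counterexamples (restrictor pairs failing the scope): 1.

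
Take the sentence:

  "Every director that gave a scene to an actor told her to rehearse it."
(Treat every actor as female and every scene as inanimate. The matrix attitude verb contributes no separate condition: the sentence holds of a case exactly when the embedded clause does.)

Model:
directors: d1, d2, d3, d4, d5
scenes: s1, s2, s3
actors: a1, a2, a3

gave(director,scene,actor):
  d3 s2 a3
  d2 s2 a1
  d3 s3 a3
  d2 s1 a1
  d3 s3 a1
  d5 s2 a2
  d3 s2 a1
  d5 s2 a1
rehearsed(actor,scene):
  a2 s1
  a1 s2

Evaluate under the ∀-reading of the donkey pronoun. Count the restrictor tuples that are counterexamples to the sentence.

5

"her" takes "an actor" as antecedent and "it" takes "a scene"; both are donkey pronouns co-varying with the restrictor.
Strong reading: for every (d,s,a) with gave(d,s,a), rehearsed(a,s).
Restrictor triples: (d2,s1,a1)→rehearsed(a1,s1) ✗  (d2,s2,a1)→rehearsed(a1,s2) ✓  (d3,s2,a1)→rehearsed(a1,s2) ✓  (d3,s2,a3)→rehearsed(a3,s2) ✗  (d3,s3,a1)→rehearsed(a1,s3) ✗  (d3,s3,a3)→rehearsed(a3,s3) ✗  (d5,s2,a1)→rehearsed(a1,s2) ✓  (d5,s2,a2)→rehearsed(a2,s2) ✗
Counterexamples (restrictor triples failing the scope): 5.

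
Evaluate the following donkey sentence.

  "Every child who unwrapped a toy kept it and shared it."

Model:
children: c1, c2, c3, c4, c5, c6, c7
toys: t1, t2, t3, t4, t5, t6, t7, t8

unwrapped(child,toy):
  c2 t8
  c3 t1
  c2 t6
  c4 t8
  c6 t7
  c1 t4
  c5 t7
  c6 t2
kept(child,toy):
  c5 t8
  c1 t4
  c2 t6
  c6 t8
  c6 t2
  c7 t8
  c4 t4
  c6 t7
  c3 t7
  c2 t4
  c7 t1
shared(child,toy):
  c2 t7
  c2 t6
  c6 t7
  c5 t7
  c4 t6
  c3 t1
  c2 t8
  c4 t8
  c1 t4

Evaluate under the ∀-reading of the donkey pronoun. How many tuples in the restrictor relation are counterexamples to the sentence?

5

"it" takes "a toy" as antecedent — a donkey pronoun bound across the clause boundary.
Strong reading: for every (c,t) with unwrapped(c,t), kept(c,t) ∧ shared(c,t).
Restrictor pairs: (c1,t4) ✓  (c2,t6) ✓  (c2,t8) ✗  (c3,t1) ✗  (c4,t8) ✗  (c5,t7) ✗  (c6,t2) ✗  (c6,t7) ✓
Counterexamples (restrictor pairs failing the scope): 5.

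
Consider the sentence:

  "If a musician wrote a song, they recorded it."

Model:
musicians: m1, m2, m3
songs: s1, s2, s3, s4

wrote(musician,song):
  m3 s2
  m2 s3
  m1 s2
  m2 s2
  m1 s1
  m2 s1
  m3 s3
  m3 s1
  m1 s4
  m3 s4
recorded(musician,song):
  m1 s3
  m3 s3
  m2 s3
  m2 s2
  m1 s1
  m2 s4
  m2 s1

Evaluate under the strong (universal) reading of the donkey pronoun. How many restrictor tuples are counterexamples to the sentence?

"it" takes "a song" as antecedent — a donkey pronoun bound across the clause boundary.
Strong reading: for every (m,s) with wrote(m,s), recorded(m,s).
Restrictor pairs: (m1,s1) ✓  (m1,s2) ✗  (m1,s4) ✗  (m2,s1) ✓  (m2,s2) ✓  (m2,s3) ✓  (m3,s1) ✗  (m3,s2) ✗  (m3,s3) ✓  (m3,s4) ✗
Counterexamples (restrictor pairs failing the scope): 5.

5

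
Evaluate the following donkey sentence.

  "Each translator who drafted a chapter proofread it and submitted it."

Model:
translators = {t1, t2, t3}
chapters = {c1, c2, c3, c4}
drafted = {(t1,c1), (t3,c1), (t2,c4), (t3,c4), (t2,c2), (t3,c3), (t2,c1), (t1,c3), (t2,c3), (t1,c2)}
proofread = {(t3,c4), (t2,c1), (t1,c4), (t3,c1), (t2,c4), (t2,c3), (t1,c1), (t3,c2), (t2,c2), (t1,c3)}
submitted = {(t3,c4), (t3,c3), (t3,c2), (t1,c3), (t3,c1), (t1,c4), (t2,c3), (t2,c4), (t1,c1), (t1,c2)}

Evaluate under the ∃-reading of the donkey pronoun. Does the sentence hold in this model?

True

"it" takes "a chapter" as antecedent — a donkey pronoun bound across the clause boundary.
Weak reading: every translator t with some drafted-chapter has at least one drafted-chapter c such that proofread(t,c) ∧ submitted(t,c).
Per translator: t1:✓  t2:✓  t3:✓
Every translator in the restrictor has a witness.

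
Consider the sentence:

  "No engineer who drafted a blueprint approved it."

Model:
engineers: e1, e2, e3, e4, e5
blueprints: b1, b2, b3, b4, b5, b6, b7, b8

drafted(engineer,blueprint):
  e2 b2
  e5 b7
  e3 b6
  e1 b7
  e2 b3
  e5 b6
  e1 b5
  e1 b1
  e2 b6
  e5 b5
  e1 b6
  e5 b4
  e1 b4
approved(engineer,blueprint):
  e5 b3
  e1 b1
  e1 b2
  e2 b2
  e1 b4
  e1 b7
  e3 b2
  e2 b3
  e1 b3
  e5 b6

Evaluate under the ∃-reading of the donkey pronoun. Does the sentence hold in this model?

False

"it" takes "a blueprint" as antecedent — a donkey pronoun bound across the clause boundary.
Truth condition: for no (e,b) with drafted(e,b) does approved(e,b) hold.
Restrictor pairs — does the scope hold? (e1,b1):holds  (e1,b4):holds  (e1,b5):fails  (e1,b6):fails  (e1,b7):holds  (e2,b2):holds  (e2,b3):holds  (e2,b6):fails  (e3,b6):fails  (e5,b4):fails  (e5,b5):fails  (e5,b6):holds  (e5,b7):fails
Scope holds for 6 pair(s), so the sentence is false.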